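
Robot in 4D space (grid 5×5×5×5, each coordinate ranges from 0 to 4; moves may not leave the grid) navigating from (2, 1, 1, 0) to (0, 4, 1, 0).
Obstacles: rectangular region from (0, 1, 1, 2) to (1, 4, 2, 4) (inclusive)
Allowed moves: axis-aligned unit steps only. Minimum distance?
5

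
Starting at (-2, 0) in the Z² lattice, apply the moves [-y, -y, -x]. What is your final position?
(-3, -2)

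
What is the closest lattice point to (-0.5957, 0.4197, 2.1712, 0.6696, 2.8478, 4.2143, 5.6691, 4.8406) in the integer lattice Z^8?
(-1, 0, 2, 1, 3, 4, 6, 5)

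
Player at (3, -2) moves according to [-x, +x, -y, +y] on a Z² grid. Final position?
(3, -2)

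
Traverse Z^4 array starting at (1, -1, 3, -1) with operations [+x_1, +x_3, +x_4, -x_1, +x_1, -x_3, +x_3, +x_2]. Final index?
(2, 0, 4, 0)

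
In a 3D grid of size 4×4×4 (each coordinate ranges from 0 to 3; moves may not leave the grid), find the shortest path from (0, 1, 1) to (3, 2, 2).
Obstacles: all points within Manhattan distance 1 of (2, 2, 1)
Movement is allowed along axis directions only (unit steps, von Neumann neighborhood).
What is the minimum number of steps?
5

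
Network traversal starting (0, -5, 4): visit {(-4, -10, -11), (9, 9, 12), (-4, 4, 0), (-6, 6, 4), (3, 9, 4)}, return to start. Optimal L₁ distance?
114
(one optimal route: (0, -5, 4) → (-4, -10, -11) → (-4, 4, 0) → (-6, 6, 4) → (9, 9, 12) → (3, 9, 4) → (0, -5, 4))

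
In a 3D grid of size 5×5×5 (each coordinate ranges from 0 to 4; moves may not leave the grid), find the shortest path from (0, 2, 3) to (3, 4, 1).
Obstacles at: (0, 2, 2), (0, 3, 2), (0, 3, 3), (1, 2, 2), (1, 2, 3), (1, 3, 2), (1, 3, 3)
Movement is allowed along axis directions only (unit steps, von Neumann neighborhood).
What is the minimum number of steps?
9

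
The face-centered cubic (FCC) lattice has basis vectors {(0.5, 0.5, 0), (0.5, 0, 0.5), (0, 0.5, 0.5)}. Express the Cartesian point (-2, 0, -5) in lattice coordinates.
3b₁ - 7b₂ - 3b₃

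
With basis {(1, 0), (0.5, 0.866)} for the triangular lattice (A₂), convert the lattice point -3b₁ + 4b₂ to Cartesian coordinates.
(-1, 3.464)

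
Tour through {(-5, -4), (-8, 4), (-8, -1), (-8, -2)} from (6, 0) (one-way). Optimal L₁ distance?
26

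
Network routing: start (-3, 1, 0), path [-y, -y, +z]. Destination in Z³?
(-3, -1, 1)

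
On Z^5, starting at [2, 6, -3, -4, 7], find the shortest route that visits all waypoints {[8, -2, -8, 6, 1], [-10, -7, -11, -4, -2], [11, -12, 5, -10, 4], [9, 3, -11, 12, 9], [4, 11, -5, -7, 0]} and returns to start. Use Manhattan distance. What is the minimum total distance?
218
(one optimal route: (2, 6, -3, -4, 7) → (9, 3, -11, 12, 9) → (8, -2, -8, 6, 1) → (-10, -7, -11, -4, -2) → (11, -12, 5, -10, 4) → (4, 11, -5, -7, 0) → (2, 6, -3, -4, 7))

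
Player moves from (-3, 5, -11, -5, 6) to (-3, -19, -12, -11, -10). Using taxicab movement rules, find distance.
47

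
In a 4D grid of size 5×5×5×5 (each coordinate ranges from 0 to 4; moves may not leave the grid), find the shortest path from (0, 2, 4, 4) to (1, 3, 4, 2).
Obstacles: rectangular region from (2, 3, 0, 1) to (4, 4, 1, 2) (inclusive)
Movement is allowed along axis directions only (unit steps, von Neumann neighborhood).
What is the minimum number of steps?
4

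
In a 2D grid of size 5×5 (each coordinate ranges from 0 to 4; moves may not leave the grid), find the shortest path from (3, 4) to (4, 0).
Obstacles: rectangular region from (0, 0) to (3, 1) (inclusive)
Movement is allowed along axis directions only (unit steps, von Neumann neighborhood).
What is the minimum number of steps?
5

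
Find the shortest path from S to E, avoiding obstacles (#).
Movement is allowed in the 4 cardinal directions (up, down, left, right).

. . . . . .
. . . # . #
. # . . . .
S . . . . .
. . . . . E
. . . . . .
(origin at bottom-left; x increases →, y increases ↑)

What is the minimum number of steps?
6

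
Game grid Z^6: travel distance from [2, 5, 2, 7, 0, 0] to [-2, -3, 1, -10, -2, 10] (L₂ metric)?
21.7715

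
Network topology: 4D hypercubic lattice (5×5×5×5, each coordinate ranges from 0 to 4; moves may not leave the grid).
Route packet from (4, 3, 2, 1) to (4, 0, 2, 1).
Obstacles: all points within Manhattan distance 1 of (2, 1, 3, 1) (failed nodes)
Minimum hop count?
3
(one shortest path: (4, 3, 2, 1) → (4, 2, 2, 1) → (4, 1, 2, 1) → (4, 0, 2, 1))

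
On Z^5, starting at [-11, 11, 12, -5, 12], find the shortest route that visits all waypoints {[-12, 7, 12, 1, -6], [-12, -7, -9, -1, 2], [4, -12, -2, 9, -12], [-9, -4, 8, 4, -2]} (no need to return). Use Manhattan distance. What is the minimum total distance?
138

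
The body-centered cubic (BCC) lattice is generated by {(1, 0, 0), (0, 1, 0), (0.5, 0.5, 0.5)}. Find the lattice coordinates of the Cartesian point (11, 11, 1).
10b₁ + 10b₂ + 2b₃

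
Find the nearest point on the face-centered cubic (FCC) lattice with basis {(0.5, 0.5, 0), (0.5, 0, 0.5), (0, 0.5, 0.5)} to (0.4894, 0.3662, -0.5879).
(0.5, 0, -0.5)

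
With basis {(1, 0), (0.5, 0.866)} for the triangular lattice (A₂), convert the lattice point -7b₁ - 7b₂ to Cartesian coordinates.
(-10.5, -6.062)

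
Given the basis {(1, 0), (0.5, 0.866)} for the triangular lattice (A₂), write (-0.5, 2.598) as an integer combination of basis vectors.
-2b₁ + 3b₂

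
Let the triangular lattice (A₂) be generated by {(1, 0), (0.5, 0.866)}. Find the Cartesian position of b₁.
(1, 0)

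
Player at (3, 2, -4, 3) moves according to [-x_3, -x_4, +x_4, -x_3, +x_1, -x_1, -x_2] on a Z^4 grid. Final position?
(3, 1, -6, 3)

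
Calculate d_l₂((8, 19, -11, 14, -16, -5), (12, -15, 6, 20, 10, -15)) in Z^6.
47.676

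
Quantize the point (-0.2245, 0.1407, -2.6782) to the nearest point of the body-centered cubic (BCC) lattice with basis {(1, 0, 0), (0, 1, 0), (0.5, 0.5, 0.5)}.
(0, 0, -3)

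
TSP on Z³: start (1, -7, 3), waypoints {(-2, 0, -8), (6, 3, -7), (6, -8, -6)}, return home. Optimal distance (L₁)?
60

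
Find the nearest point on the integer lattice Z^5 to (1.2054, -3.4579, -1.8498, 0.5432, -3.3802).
(1, -3, -2, 1, -3)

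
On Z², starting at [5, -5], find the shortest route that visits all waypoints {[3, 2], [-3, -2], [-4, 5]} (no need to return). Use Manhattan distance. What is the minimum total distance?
27
(one optimal route: (5, -5) → (3, 2) → (-3, -2) → (-4, 5))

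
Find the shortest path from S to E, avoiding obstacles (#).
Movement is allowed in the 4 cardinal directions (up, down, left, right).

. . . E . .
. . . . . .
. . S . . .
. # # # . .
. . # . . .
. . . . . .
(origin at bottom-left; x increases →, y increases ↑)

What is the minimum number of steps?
3
(one shortest path: (2, 3) → (3, 3) → (3, 4) → (3, 5))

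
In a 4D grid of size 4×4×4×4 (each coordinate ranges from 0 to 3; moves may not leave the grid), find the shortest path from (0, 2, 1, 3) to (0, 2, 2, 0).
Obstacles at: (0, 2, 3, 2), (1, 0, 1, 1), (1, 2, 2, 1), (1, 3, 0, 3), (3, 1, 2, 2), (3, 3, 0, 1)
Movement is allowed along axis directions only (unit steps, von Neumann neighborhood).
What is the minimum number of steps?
4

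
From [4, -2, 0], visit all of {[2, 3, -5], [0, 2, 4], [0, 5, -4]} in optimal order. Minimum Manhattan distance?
28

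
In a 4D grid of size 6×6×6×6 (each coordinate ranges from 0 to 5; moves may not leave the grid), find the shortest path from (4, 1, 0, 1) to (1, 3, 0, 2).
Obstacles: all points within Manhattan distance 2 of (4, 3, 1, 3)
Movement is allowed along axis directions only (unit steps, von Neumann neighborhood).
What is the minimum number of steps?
6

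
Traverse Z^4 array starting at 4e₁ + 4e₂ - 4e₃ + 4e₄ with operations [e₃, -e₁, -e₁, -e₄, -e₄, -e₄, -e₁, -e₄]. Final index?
(1, 4, -3, 0)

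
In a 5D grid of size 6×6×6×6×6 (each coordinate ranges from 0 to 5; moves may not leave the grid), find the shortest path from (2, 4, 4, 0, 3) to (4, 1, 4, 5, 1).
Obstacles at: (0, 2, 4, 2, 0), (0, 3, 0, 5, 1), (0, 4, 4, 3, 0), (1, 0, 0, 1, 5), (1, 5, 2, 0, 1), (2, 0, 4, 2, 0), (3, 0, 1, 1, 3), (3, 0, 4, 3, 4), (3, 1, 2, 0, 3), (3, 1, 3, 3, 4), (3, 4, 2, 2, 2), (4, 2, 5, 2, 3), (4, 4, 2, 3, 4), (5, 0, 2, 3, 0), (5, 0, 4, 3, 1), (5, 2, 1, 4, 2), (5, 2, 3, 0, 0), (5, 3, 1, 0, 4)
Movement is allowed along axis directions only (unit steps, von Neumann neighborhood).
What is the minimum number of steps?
12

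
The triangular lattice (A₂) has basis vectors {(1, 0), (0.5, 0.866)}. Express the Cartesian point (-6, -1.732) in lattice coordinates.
-5b₁ - 2b₂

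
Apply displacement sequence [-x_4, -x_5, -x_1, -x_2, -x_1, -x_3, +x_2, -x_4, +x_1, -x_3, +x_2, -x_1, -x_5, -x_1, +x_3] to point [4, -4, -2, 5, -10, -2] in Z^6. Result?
(1, -3, -3, 3, -12, -2)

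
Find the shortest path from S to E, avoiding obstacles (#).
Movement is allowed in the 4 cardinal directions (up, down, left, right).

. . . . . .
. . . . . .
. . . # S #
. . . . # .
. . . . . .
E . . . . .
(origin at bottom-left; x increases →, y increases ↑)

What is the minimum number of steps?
9
(one shortest path: (4, 3) → (4, 4) → (3, 4) → (2, 4) → (1, 4) → (0, 4) → (0, 3) → (0, 2) → (0, 1) → (0, 0))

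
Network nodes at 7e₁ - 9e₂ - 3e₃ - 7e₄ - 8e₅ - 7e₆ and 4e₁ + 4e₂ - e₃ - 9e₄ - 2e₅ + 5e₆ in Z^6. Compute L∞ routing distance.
13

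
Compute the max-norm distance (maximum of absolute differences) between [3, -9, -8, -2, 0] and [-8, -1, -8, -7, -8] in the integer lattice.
11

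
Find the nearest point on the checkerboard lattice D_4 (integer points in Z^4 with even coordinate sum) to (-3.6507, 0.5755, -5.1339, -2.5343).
(-4, 1, -5, -2)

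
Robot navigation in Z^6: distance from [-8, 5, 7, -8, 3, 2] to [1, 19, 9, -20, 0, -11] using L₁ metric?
53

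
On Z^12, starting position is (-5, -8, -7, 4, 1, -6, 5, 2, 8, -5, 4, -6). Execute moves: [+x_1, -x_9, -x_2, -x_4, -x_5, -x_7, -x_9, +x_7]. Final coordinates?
(-4, -9, -7, 3, 0, -6, 5, 2, 6, -5, 4, -6)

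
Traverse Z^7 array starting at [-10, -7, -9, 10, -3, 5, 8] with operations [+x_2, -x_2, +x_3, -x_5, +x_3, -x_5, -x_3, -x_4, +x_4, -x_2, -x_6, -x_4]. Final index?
(-10, -8, -8, 9, -5, 4, 8)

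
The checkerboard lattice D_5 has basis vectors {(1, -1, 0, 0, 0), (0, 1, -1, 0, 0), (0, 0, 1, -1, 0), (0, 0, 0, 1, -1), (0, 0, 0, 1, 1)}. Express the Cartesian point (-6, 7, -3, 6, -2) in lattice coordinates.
-6b₁ + b₂ - 2b₃ + 3b₄ + b₅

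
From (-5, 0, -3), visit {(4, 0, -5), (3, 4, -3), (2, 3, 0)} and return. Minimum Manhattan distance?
36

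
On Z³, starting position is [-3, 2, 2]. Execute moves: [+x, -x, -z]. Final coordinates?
(-3, 2, 1)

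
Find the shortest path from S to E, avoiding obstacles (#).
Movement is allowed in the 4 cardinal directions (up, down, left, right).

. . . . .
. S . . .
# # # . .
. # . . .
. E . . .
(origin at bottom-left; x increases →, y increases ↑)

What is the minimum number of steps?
7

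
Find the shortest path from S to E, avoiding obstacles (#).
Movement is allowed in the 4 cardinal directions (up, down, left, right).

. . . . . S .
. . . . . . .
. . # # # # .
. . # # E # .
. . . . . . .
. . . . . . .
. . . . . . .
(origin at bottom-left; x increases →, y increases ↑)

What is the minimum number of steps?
8
(one shortest path: (5, 6) → (6, 6) → (6, 5) → (6, 4) → (6, 3) → (6, 2) → (5, 2) → (4, 2) → (4, 3))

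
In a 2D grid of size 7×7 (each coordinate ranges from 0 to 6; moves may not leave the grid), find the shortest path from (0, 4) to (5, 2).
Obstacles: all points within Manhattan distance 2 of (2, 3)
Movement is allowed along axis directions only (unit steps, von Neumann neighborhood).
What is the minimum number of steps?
11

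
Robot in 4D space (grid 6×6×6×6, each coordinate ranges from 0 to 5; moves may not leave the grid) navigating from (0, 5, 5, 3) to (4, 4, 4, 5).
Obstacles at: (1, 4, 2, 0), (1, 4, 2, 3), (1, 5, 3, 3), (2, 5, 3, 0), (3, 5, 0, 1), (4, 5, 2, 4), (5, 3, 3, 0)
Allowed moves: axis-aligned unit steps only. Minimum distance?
8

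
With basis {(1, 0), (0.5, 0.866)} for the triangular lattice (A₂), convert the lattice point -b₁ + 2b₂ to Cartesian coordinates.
(0, 1.732)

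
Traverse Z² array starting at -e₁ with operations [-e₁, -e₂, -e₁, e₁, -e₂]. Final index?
(-2, -2)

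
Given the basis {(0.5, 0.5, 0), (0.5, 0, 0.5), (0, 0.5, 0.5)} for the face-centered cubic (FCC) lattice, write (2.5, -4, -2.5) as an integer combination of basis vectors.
b₁ + 4b₂ - 9b₃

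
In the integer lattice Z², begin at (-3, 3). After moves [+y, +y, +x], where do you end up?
(-2, 5)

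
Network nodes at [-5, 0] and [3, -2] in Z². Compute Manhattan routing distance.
10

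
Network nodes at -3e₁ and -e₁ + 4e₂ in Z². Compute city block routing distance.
6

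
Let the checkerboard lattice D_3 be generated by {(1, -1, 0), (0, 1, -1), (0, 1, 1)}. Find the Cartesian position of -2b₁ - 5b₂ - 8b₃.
(-2, -11, -3)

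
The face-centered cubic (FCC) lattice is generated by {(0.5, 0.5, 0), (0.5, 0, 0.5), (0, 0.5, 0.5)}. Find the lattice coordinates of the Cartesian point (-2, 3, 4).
-3b₁ - b₂ + 9b₃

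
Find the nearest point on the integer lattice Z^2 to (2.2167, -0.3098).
(2, 0)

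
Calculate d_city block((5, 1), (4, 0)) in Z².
2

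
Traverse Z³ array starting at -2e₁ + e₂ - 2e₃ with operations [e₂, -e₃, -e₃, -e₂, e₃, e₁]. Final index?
(-1, 1, -3)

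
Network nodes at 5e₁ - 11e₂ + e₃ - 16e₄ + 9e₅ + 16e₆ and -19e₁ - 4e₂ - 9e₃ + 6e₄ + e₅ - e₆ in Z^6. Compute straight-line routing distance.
39.5221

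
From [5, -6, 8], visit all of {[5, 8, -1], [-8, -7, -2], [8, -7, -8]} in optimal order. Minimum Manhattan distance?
70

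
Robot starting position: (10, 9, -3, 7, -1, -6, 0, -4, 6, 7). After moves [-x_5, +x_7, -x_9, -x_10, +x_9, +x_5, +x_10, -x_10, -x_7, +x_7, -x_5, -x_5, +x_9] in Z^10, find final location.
(10, 9, -3, 7, -3, -6, 1, -4, 7, 6)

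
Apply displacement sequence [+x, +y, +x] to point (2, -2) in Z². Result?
(4, -1)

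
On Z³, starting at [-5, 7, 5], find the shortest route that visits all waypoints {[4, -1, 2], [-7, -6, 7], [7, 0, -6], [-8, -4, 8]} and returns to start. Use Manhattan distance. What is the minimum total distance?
84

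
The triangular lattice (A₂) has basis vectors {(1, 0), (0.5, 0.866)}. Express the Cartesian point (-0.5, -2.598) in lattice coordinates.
b₁ - 3b₂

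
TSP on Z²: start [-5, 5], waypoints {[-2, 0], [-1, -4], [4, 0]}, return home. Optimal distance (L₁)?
36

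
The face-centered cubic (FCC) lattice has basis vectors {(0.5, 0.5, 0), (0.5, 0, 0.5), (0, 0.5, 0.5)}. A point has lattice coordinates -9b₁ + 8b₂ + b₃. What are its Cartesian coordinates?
(-0.5, -4, 4.5)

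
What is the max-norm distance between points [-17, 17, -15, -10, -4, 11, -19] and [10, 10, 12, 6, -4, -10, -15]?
27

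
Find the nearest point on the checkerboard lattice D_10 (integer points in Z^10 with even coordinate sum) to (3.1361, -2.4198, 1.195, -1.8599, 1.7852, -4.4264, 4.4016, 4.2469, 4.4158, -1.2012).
(3, -2, 1, -2, 2, -5, 4, 4, 4, -1)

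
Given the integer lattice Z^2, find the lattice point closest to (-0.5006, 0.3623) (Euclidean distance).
(-1, 0)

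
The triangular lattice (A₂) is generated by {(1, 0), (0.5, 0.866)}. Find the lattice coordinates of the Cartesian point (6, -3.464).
8b₁ - 4b₂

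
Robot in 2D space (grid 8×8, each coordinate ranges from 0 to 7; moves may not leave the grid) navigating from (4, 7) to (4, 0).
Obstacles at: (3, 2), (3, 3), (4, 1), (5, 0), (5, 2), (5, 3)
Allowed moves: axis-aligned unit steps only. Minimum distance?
11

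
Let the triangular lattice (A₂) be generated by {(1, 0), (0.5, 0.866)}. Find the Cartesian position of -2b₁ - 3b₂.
(-3.5, -2.598)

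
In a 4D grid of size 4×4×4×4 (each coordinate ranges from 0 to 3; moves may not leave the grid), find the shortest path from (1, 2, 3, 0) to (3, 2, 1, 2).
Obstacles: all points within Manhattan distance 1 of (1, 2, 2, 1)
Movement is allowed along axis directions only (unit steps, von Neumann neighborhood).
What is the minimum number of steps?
6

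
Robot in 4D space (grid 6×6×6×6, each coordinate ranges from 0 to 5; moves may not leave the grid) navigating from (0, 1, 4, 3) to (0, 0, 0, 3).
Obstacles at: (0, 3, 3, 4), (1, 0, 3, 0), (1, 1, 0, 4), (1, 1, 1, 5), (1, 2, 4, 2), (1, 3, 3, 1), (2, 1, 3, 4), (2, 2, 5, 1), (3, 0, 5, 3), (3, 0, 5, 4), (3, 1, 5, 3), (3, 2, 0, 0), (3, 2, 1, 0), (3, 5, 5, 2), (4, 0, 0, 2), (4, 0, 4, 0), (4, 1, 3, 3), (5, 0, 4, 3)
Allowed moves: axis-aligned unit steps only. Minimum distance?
5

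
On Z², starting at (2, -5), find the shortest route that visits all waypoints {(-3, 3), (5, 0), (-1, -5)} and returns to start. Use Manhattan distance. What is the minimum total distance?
32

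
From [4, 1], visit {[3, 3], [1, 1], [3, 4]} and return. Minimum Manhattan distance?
12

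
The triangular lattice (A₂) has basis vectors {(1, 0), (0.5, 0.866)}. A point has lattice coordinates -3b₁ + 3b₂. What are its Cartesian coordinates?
(-1.5, 2.598)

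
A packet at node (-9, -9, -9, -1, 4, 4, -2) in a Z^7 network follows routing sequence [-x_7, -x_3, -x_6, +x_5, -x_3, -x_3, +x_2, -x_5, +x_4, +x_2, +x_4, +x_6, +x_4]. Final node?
(-9, -7, -12, 2, 4, 4, -3)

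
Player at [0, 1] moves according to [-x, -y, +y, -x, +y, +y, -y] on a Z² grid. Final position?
(-2, 2)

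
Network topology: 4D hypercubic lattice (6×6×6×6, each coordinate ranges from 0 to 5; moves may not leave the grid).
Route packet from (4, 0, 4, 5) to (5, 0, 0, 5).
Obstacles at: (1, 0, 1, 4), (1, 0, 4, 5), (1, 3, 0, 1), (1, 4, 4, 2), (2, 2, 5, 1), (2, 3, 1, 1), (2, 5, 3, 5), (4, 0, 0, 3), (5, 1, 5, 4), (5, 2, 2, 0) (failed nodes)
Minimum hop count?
5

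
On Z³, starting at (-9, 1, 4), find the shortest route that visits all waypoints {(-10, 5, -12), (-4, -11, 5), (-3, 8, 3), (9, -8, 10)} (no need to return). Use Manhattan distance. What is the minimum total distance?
89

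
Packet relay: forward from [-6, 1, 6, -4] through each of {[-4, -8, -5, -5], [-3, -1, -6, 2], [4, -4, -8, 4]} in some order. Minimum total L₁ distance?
53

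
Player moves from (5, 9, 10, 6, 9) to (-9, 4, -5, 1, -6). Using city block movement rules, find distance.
54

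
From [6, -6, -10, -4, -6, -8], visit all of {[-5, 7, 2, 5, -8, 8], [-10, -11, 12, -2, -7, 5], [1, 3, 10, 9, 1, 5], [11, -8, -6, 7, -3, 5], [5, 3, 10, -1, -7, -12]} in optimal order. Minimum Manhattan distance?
208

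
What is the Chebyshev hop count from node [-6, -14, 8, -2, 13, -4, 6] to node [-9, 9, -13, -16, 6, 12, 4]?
23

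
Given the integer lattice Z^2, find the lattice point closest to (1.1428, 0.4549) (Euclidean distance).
(1, 0)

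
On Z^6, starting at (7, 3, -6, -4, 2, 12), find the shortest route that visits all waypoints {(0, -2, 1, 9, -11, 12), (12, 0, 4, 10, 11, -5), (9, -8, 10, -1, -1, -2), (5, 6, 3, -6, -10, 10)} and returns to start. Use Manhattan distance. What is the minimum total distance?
212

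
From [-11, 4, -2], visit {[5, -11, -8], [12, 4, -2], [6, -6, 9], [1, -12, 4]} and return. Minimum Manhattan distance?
120
(one optimal route: (-11, 4, -2) → (5, -11, -8) → (1, -12, 4) → (6, -6, 9) → (12, 4, -2) → (-11, 4, -2))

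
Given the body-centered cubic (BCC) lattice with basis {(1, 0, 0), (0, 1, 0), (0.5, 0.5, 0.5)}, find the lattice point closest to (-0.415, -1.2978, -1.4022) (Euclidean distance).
(-0.5, -1.5, -1.5)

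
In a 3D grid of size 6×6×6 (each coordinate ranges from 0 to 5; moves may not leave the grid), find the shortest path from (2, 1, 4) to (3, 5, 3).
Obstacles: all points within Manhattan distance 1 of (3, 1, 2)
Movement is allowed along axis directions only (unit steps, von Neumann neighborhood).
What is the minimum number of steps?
6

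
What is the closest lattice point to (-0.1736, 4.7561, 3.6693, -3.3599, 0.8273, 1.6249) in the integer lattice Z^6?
(0, 5, 4, -3, 1, 2)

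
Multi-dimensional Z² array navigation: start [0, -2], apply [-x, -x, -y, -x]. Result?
(-3, -3)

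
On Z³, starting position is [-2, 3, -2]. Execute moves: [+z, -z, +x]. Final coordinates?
(-1, 3, -2)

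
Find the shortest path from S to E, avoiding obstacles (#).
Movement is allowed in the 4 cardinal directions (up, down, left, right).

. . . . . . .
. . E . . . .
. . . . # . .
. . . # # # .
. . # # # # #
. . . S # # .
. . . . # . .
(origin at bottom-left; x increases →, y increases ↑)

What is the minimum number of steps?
7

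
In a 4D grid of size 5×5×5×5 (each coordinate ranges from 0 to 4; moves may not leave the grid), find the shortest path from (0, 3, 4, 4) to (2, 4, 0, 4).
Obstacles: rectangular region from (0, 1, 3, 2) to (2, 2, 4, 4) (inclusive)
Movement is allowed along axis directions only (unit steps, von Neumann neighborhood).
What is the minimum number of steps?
7
(one shortest path: (0, 3, 4, 4) → (1, 3, 4, 4) → (2, 3, 4, 4) → (2, 4, 4, 4) → (2, 4, 3, 4) → (2, 4, 2, 4) → (2, 4, 1, 4) → (2, 4, 0, 4))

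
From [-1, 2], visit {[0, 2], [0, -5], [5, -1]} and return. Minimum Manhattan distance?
26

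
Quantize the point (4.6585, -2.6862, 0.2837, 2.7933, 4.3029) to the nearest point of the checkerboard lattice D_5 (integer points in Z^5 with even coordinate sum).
(4, -3, 0, 3, 4)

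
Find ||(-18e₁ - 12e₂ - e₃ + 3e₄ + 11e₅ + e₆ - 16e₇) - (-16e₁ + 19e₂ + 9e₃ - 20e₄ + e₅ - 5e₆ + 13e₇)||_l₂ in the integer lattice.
50.705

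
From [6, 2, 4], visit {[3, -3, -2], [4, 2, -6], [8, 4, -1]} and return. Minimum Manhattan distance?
44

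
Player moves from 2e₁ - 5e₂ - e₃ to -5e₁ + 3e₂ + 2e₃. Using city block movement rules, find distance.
18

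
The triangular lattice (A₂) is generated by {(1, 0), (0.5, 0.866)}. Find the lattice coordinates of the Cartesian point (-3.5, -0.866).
-3b₁ - b₂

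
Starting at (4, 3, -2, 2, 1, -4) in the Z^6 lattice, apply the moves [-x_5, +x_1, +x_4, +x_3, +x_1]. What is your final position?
(6, 3, -1, 3, 0, -4)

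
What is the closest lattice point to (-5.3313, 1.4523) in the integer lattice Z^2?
(-5, 1)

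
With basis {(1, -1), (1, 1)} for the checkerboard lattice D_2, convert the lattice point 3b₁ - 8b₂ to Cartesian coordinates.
(-5, -11)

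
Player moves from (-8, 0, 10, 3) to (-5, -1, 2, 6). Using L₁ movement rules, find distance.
15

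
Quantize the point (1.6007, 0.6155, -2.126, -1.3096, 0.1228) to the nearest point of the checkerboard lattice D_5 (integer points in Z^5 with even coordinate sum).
(2, 1, -2, -1, 0)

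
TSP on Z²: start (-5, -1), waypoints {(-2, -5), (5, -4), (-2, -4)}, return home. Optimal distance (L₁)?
28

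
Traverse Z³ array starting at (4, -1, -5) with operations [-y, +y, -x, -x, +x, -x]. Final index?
(2, -1, -5)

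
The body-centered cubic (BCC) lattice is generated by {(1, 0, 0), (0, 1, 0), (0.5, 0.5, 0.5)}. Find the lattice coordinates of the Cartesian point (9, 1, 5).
4b₁ - 4b₂ + 10b₃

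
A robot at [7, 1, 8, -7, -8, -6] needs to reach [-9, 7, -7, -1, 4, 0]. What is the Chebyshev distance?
16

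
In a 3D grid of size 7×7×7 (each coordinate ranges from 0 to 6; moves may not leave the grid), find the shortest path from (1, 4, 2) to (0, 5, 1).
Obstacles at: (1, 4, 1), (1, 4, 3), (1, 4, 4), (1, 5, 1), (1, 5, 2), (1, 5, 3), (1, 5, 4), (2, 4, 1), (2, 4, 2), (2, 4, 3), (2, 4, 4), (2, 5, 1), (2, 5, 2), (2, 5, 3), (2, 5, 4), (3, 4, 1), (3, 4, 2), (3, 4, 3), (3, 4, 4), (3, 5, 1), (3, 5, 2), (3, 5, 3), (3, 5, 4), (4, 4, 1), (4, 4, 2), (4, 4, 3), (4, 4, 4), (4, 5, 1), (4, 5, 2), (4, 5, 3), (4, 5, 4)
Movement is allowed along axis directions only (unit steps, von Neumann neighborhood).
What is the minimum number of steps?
3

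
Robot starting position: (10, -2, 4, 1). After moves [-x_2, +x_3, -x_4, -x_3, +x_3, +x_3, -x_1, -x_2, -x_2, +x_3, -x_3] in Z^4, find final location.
(9, -5, 6, 0)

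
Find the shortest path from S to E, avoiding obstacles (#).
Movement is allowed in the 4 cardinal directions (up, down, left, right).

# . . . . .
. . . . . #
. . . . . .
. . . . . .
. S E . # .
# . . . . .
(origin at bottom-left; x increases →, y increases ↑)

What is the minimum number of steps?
1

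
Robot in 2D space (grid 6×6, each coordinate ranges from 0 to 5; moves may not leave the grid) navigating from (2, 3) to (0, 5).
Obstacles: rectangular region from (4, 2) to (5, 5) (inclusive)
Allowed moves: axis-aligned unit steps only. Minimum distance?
4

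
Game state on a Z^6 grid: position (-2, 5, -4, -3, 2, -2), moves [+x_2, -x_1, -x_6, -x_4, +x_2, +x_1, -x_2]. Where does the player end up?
(-2, 6, -4, -4, 2, -3)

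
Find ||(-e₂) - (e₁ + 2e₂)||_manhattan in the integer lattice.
4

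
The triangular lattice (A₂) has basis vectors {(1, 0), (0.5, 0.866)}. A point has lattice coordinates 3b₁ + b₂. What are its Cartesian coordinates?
(3.5, 0.866)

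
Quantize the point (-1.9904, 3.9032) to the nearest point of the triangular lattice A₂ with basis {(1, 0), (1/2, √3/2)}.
(-2, 3.464)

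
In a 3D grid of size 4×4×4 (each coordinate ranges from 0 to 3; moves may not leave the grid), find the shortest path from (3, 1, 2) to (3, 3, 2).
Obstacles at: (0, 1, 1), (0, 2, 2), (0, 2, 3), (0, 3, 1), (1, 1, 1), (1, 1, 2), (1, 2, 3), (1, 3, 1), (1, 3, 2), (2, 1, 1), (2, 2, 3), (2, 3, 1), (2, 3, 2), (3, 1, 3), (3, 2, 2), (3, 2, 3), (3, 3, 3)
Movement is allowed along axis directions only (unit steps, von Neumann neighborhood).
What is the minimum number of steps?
4
(one shortest path: (3, 1, 2) → (3, 1, 1) → (3, 2, 1) → (3, 3, 1) → (3, 3, 2))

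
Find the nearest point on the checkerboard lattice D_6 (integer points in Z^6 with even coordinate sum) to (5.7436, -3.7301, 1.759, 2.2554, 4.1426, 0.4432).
(6, -4, 2, 2, 4, 0)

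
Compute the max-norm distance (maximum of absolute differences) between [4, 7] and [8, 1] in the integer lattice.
6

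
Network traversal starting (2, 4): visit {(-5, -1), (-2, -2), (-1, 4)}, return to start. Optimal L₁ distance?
26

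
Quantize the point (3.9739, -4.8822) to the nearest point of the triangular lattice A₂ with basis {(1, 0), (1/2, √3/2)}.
(4, -5.196)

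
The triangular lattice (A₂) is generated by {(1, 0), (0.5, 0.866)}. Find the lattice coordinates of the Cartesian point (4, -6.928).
8b₁ - 8b₂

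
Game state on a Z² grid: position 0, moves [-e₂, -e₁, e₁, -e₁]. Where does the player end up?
(-1, -1)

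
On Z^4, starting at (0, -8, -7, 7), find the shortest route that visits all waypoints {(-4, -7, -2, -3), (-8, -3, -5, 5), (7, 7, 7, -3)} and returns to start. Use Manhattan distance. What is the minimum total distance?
116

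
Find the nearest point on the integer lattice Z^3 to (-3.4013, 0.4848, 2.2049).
(-3, 0, 2)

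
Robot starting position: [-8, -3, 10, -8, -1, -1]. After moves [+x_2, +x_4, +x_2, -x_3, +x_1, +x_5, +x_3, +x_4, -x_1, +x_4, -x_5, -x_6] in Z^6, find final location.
(-8, -1, 10, -5, -1, -2)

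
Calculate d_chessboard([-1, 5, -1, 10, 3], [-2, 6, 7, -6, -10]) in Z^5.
16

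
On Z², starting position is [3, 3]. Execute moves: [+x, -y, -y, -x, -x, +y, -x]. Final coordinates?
(1, 2)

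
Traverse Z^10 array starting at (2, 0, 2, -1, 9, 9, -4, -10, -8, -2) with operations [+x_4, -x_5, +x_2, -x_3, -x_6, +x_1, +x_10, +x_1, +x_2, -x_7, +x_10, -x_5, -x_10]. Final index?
(4, 2, 1, 0, 7, 8, -5, -10, -8, -1)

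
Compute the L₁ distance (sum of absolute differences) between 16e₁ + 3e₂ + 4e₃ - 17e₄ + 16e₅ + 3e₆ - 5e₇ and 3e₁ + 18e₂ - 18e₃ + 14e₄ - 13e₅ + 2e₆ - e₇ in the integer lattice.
115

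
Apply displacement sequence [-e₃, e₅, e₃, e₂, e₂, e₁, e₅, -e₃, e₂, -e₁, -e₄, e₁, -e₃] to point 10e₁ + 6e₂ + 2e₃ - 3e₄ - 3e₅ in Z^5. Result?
(11, 9, 0, -4, -1)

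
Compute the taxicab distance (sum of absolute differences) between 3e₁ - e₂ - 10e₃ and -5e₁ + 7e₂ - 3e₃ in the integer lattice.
23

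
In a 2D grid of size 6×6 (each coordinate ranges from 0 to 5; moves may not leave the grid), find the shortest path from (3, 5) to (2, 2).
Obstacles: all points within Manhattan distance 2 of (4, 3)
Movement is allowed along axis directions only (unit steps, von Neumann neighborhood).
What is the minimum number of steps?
6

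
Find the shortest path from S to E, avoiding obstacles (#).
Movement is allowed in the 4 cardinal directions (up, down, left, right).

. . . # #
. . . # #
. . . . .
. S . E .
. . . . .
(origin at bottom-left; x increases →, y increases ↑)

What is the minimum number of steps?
2
(one shortest path: (1, 1) → (2, 1) → (3, 1))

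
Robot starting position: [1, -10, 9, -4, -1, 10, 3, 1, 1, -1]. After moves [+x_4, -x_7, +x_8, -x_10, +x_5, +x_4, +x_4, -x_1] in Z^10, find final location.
(0, -10, 9, -1, 0, 10, 2, 2, 1, -2)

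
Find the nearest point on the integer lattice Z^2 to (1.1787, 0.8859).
(1, 1)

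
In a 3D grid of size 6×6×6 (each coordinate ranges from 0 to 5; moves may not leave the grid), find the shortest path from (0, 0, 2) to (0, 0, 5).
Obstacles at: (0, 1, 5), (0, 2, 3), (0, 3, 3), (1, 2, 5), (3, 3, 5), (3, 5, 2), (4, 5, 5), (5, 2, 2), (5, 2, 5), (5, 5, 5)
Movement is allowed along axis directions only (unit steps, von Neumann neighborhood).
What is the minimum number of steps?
3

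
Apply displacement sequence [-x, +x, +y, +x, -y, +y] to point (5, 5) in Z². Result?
(6, 6)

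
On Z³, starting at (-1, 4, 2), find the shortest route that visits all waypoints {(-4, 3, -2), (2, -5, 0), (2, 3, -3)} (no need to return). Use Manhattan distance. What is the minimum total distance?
26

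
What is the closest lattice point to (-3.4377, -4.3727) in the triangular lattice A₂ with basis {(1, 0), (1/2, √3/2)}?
(-3.5, -4.33)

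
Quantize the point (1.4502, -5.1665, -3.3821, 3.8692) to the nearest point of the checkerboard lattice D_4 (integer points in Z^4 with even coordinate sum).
(2, -5, -3, 4)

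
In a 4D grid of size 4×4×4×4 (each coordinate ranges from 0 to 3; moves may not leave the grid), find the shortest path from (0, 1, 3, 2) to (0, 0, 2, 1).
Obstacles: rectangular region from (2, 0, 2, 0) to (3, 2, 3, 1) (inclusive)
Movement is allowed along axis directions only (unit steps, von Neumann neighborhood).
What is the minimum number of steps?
3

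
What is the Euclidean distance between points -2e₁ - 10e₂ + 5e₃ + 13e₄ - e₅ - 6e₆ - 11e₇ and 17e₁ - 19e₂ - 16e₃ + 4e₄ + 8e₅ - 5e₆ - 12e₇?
32.3574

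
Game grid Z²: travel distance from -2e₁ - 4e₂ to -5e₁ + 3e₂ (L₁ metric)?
10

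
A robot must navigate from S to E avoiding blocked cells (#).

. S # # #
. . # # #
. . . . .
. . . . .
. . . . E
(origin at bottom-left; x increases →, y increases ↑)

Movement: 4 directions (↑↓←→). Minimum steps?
7
(one shortest path: (1, 4) → (1, 3) → (1, 2) → (2, 2) → (3, 2) → (4, 2) → (4, 1) → (4, 0))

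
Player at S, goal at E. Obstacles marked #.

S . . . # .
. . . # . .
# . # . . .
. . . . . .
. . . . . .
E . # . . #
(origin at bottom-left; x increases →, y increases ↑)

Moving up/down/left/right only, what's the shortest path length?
7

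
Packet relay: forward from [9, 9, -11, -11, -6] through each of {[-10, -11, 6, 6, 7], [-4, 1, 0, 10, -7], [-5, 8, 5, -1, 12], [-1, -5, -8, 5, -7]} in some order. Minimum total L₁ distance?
145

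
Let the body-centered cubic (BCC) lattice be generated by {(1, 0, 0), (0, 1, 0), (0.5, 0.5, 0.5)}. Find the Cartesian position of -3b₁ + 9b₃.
(1.5, 4.5, 4.5)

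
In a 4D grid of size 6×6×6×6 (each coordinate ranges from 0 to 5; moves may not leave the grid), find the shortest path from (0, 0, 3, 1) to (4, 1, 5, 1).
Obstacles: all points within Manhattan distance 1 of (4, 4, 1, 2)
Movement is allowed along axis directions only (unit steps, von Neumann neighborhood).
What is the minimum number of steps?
7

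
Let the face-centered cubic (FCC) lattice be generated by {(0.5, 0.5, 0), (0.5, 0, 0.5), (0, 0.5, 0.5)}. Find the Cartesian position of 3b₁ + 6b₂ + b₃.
(4.5, 2, 3.5)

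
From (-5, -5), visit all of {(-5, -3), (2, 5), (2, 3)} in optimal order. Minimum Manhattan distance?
17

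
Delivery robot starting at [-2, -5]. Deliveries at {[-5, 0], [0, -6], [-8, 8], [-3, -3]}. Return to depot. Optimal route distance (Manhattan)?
44
(one optimal route: (-2, -5) → (-5, 0) → (-8, 8) → (-3, -3) → (0, -6) → (-2, -5))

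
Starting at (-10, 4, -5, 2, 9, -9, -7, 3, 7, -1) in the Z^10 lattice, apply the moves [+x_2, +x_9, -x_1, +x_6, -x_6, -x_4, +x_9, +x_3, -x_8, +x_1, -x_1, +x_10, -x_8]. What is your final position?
(-11, 5, -4, 1, 9, -9, -7, 1, 9, 0)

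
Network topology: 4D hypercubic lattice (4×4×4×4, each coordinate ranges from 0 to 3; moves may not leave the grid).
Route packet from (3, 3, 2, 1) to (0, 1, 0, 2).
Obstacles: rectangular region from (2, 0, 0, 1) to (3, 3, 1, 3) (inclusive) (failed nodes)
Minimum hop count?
8
(one shortest path: (3, 3, 2, 1) → (2, 3, 2, 1) → (1, 3, 2, 1) → (0, 3, 2, 1) → (0, 2, 2, 1) → (0, 1, 2, 1) → (0, 1, 1, 1) → (0, 1, 0, 1) → (0, 1, 0, 2))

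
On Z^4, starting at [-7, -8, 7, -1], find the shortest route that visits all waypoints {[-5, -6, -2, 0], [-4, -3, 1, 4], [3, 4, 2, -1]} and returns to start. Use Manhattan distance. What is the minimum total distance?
72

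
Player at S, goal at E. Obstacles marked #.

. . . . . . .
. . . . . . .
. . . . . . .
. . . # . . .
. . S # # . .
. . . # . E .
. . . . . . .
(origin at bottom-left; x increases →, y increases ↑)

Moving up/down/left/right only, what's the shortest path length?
6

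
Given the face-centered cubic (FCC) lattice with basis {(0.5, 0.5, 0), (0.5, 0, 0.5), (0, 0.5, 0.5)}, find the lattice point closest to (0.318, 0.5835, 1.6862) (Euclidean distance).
(0.5, 0.5, 2)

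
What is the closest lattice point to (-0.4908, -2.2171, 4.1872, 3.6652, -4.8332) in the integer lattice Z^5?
(0, -2, 4, 4, -5)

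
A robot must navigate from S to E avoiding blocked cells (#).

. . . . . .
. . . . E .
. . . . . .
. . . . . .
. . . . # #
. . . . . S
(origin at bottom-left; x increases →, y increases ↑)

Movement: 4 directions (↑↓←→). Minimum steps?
7
(one shortest path: (5, 0) → (4, 0) → (3, 0) → (3, 1) → (3, 2) → (4, 2) → (4, 3) → (4, 4))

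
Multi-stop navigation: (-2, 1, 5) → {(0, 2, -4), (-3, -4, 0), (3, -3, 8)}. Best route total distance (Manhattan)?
40
(one optimal route: (-2, 1, 5) → (0, 2, -4) → (-3, -4, 0) → (3, -3, 8))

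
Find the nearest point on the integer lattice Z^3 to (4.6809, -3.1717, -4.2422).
(5, -3, -4)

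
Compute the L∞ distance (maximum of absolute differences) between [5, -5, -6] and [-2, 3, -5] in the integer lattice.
8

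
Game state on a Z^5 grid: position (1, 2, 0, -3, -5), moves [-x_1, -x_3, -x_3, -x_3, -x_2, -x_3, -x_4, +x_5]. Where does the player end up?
(0, 1, -4, -4, -4)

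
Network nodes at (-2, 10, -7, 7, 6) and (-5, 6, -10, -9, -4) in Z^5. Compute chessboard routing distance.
16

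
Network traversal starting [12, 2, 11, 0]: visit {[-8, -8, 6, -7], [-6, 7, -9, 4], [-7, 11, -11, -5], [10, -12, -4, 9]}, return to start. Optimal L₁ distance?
182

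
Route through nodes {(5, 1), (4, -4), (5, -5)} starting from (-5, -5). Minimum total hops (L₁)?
18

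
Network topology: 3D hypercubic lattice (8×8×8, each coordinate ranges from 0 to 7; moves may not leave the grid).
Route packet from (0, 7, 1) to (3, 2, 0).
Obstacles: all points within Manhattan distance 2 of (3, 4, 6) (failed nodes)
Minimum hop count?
9
(one shortest path: (0, 7, 1) → (1, 7, 1) → (2, 7, 1) → (3, 7, 1) → (3, 6, 1) → (3, 5, 1) → (3, 4, 1) → (3, 3, 1) → (3, 2, 1) → (3, 2, 0))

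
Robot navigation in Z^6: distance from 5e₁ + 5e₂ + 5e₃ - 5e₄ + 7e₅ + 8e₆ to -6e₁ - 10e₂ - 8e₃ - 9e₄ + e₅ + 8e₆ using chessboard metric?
15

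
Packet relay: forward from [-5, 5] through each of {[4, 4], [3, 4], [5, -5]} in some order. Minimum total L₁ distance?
20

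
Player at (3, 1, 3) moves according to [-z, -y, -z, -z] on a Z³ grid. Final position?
(3, 0, 0)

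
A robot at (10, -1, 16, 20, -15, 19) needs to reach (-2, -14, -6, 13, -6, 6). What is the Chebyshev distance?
22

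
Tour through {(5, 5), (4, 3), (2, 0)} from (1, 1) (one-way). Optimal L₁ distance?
10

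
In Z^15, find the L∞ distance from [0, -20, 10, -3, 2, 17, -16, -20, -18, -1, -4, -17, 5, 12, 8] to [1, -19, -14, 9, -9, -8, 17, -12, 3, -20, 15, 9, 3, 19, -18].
33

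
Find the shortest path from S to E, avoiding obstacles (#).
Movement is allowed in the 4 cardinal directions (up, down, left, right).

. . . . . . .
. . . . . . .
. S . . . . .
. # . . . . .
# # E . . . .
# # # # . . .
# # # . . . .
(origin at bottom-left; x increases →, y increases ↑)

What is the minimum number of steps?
3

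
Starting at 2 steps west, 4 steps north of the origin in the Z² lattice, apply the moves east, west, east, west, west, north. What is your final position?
(-3, 5)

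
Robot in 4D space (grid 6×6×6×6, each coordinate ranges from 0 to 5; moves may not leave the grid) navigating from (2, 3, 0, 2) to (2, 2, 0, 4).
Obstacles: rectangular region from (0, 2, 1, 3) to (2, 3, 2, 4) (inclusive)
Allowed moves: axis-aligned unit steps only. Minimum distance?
3
(one shortest path: (2, 3, 0, 2) → (2, 2, 0, 2) → (2, 2, 0, 3) → (2, 2, 0, 4))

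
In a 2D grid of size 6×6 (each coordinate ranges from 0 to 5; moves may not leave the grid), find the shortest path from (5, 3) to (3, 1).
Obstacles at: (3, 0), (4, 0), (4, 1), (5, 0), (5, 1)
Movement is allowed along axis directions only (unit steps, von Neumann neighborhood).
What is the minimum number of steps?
4
(one shortest path: (5, 3) → (4, 3) → (3, 3) → (3, 2) → (3, 1))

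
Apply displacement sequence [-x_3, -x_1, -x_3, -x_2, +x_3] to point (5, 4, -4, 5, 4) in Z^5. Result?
(4, 3, -5, 5, 4)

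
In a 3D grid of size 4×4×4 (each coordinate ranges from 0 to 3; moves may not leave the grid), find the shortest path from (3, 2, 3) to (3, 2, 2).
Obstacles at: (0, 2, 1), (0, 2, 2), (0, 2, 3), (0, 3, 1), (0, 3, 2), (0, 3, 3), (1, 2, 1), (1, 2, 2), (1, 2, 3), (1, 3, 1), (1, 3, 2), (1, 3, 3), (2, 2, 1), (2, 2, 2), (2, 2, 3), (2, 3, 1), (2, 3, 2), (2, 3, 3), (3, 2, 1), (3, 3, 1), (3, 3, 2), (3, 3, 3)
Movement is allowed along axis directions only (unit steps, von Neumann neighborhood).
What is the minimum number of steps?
1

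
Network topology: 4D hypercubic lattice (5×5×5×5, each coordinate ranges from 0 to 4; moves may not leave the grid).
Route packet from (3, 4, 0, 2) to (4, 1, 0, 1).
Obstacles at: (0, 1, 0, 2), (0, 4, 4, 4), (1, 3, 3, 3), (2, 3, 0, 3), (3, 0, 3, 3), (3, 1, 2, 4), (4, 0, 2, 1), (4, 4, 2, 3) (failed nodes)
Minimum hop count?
5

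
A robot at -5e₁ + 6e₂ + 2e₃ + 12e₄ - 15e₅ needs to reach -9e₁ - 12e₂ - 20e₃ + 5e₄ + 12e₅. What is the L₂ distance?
40.025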